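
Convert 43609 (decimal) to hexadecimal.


Divide by 16 repeatedly:
43609 ÷ 16 = 2725 remainder 9 (9)
2725 ÷ 16 = 170 remainder 5 (5)
170 ÷ 16 = 10 remainder 10 (A)
10 ÷ 16 = 0 remainder 10 (A)
Reading remainders bottom-up:
= 0xAA59


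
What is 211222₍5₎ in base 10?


Positional values (base 5):
  2 × 5^0 = 2 × 1 = 2
  2 × 5^1 = 2 × 5 = 10
  2 × 5^2 = 2 × 25 = 50
  1 × 5^3 = 1 × 125 = 125
  1 × 5^4 = 1 × 625 = 625
  2 × 5^5 = 2 × 3125 = 6250
Sum = 2 + 10 + 50 + 125 + 625 + 6250
= 7062


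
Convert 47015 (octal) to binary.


Each octal digit → 3 binary bits:
  4 = 100
  7 = 111
  0 = 000
  1 = 001
  5 = 101
Concatenate: 100 111 000 001 101
= 100111000001101


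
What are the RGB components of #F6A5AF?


Hex: #F6A5AF
R = F6₁₆ = 246
G = A5₁₆ = 165
B = AF₁₆ = 175
= RGB(246, 165, 175)


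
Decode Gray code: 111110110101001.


Gray code: 111110110101001
MSB stays the same: 1
Each subsequent bit = prev_binary XOR current_gray:
  B[1] = 1 XOR 1 = 0
  B[2] = 0 XOR 1 = 1
  B[3] = 1 XOR 1 = 0
  B[4] = 0 XOR 1 = 1
  B[5] = 1 XOR 0 = 1
  B[6] = 1 XOR 1 = 0
  B[7] = 0 XOR 1 = 1
  B[8] = 1 XOR 0 = 1
  B[9] = 1 XOR 1 = 0
  B[10] = 0 XOR 0 = 0
  B[11] = 0 XOR 1 = 1
  B[12] = 1 XOR 0 = 1
  B[13] = 1 XOR 0 = 1
  B[14] = 1 XOR 1 = 0
= 101011011001110 (22222 decimal)


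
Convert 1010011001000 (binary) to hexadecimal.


Group into 4-bit nibbles: 0001010011001000
  0001 = 1
  0100 = 4
  1100 = C
  1000 = 8
= 0x14C8


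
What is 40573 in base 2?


Divide by 2 repeatedly:
40573 ÷ 2 = 20286 remainder 1
20286 ÷ 2 = 10143 remainder 0
10143 ÷ 2 = 5071 remainder 1
5071 ÷ 2 = 2535 remainder 1
2535 ÷ 2 = 1267 remainder 1
1267 ÷ 2 = 633 remainder 1
633 ÷ 2 = 316 remainder 1
316 ÷ 2 = 158 remainder 0
158 ÷ 2 = 79 remainder 0
79 ÷ 2 = 39 remainder 1
39 ÷ 2 = 19 remainder 1
19 ÷ 2 = 9 remainder 1
9 ÷ 2 = 4 remainder 1
4 ÷ 2 = 2 remainder 0
2 ÷ 2 = 1 remainder 0
1 ÷ 2 = 0 remainder 1
Reading remainders bottom-up:
= 1001111001111101


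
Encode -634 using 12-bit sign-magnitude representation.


Sign bit: 1 (negative)
Magnitude: 634 = 01001111010
= 101001111010


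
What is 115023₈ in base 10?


Positional values:
Position 0: 3 × 8^0 = 3
Position 1: 2 × 8^1 = 16
Position 2: 0 × 8^2 = 0
Position 3: 5 × 8^3 = 2560
Position 4: 1 × 8^4 = 4096
Position 5: 1 × 8^5 = 32768
Sum = 3 + 16 + 0 + 2560 + 4096 + 32768
= 39443


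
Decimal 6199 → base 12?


Divide by 12 repeatedly:
6199 ÷ 12 = 516 remainder 7
516 ÷ 12 = 43 remainder 0
43 ÷ 12 = 3 remainder 7
3 ÷ 12 = 0 remainder 3
Reading remainders bottom-up:
= 3707


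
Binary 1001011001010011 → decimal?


Positional values:
Bit 0: 1 × 2^0 = 1
Bit 1: 1 × 2^1 = 2
Bit 4: 1 × 2^4 = 16
Bit 6: 1 × 2^6 = 64
Bit 9: 1 × 2^9 = 512
Bit 10: 1 × 2^10 = 1024
Bit 12: 1 × 2^12 = 4096
Bit 15: 1 × 2^15 = 32768
Sum = 1 + 2 + 16 + 64 + 512 + 1024 + 4096 + 32768
= 38483


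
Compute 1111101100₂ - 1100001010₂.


Align and subtract column by column (LSB to MSB, borrowing when needed):
  1111101100
- 1100001010
  ----------
  col 0: (0 - 0 borrow-in) - 0 → 0 - 0 = 0, borrow out 0
  col 1: (0 - 0 borrow-in) - 1 → borrow from next column: (0+2) - 1 = 1, borrow out 1
  col 2: (1 - 1 borrow-in) - 0 → 0 - 0 = 0, borrow out 0
  col 3: (1 - 0 borrow-in) - 1 → 1 - 1 = 0, borrow out 0
  col 4: (0 - 0 borrow-in) - 0 → 0 - 0 = 0, borrow out 0
  col 5: (1 - 0 borrow-in) - 0 → 1 - 0 = 1, borrow out 0
  col 6: (1 - 0 borrow-in) - 0 → 1 - 0 = 1, borrow out 0
  col 7: (1 - 0 borrow-in) - 0 → 1 - 0 = 1, borrow out 0
  col 8: (1 - 0 borrow-in) - 1 → 1 - 1 = 0, borrow out 0
  col 9: (1 - 0 borrow-in) - 1 → 1 - 1 = 0, borrow out 0
Reading bits MSB→LSB: 0011100010
Strip leading zeros: 11100010
= 11100010


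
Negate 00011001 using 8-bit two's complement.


Original: 00011001
Step 1 - Invert all bits: 11100110
Step 2 - Add 1: 11100110 + 1
= 11100111 (represents -25)


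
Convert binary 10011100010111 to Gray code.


Binary: 10011100010111
Gray code: G = B XOR (B >> 1)
B >> 1 = 01001110001011
10011100010111 XOR 01001110001011:
  1 XOR 0 = 1
  0 XOR 1 = 1
  0 XOR 0 = 0
  1 XOR 0 = 1
  1 XOR 1 = 0
  1 XOR 1 = 0
  0 XOR 1 = 1
  0 XOR 0 = 0
  0 XOR 0 = 0
  1 XOR 0 = 1
  0 XOR 1 = 1
  1 XOR 0 = 1
  1 XOR 1 = 0
  1 XOR 1 = 0
= 11010010011100


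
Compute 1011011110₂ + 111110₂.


Align and add column by column (LSB to MSB, carry propagating):
  01011011110
+ 00000111110
  -----------
  col 0: 0 + 0 + 0 (carry in) = 0 → bit 0, carry out 0
  col 1: 1 + 1 + 0 (carry in) = 2 → bit 0, carry out 1
  col 2: 1 + 1 + 1 (carry in) = 3 → bit 1, carry out 1
  col 3: 1 + 1 + 1 (carry in) = 3 → bit 1, carry out 1
  col 4: 1 + 1 + 1 (carry in) = 3 → bit 1, carry out 1
  col 5: 0 + 1 + 1 (carry in) = 2 → bit 0, carry out 1
  col 6: 1 + 0 + 1 (carry in) = 2 → bit 0, carry out 1
  col 7: 1 + 0 + 1 (carry in) = 2 → bit 0, carry out 1
  col 8: 0 + 0 + 1 (carry in) = 1 → bit 1, carry out 0
  col 9: 1 + 0 + 0 (carry in) = 1 → bit 1, carry out 0
  col 10: 0 + 0 + 0 (carry in) = 0 → bit 0, carry out 0
Reading bits MSB→LSB: 01100011100
Strip leading zeros: 1100011100
= 1100011100


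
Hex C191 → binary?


Each hex digit → 4 binary bits:
  C = 1100
  1 = 0001
  9 = 1001
  1 = 0001
Concatenate: 1100 0001 1001 0001
= 1100000110010001


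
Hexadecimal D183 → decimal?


Positional values:
Position 0: 3 × 16^0 = 3 × 1 = 3
Position 1: 8 × 16^1 = 8 × 16 = 128
Position 2: 1 × 16^2 = 1 × 256 = 256
Position 3: D × 16^3 = 13 × 4096 = 53248
Sum = 3 + 128 + 256 + 53248
= 53635


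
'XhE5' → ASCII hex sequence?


String: 'XhE5'  (4 characters)
Per-character ASCII lookup:
  'X': uppercase starts at 65: 'X' = 65 + 23 = 88 → 0x58
  'h': lowercase starts at 97: 'h' = 97 + 7 = 104 → 0x68
  'E': uppercase starts at 65: 'E' = 65 + 4 = 69 → 0x45
  '5': digits start at 48: '5' = 48 + 5 = 53 → 0x35
= 0x58 0x68 0x45 0x35


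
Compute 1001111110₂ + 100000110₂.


Align and add column by column (LSB to MSB, carry propagating):
  01001111110
+ 00100000110
  -----------
  col 0: 0 + 0 + 0 (carry in) = 0 → bit 0, carry out 0
  col 1: 1 + 1 + 0 (carry in) = 2 → bit 0, carry out 1
  col 2: 1 + 1 + 1 (carry in) = 3 → bit 1, carry out 1
  col 3: 1 + 0 + 1 (carry in) = 2 → bit 0, carry out 1
  col 4: 1 + 0 + 1 (carry in) = 2 → bit 0, carry out 1
  col 5: 1 + 0 + 1 (carry in) = 2 → bit 0, carry out 1
  col 6: 1 + 0 + 1 (carry in) = 2 → bit 0, carry out 1
  col 7: 0 + 0 + 1 (carry in) = 1 → bit 1, carry out 0
  col 8: 0 + 1 + 0 (carry in) = 1 → bit 1, carry out 0
  col 9: 1 + 0 + 0 (carry in) = 1 → bit 1, carry out 0
  col 10: 0 + 0 + 0 (carry in) = 0 → bit 0, carry out 0
Reading bits MSB→LSB: 01110000100
Strip leading zeros: 1110000100
= 1110000100


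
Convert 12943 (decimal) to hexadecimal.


Divide by 16 repeatedly:
12943 ÷ 16 = 808 remainder 15 (F)
808 ÷ 16 = 50 remainder 8 (8)
50 ÷ 16 = 3 remainder 2 (2)
3 ÷ 16 = 0 remainder 3 (3)
Reading remainders bottom-up:
= 0x328F


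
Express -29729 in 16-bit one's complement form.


Original: 0111010000100001
Invert all bits:
  bit 0: 0 → 1
  bit 1: 1 → 0
  bit 2: 1 → 0
  bit 3: 1 → 0
  bit 4: 0 → 1
  bit 5: 1 → 0
  bit 6: 0 → 1
  bit 7: 0 → 1
  bit 8: 0 → 1
  bit 9: 0 → 1
  bit 10: 1 → 0
  bit 11: 0 → 1
  bit 12: 0 → 1
  bit 13: 0 → 1
  bit 14: 0 → 1
  bit 15: 1 → 0
= 1000101111011110


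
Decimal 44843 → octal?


Divide by 8 repeatedly:
44843 ÷ 8 = 5605 remainder 3
5605 ÷ 8 = 700 remainder 5
700 ÷ 8 = 87 remainder 4
87 ÷ 8 = 10 remainder 7
10 ÷ 8 = 1 remainder 2
1 ÷ 8 = 0 remainder 1
Reading remainders bottom-up:
= 0o127453


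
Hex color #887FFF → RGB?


Hex: #887FFF
R = 88₁₆ = 136
G = 7F₁₆ = 127
B = FF₁₆ = 255
= RGB(136, 127, 255)


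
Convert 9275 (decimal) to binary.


Divide by 2 repeatedly:
9275 ÷ 2 = 4637 remainder 1
4637 ÷ 2 = 2318 remainder 1
2318 ÷ 2 = 1159 remainder 0
1159 ÷ 2 = 579 remainder 1
579 ÷ 2 = 289 remainder 1
289 ÷ 2 = 144 remainder 1
144 ÷ 2 = 72 remainder 0
72 ÷ 2 = 36 remainder 0
36 ÷ 2 = 18 remainder 0
18 ÷ 2 = 9 remainder 0
9 ÷ 2 = 4 remainder 1
4 ÷ 2 = 2 remainder 0
2 ÷ 2 = 1 remainder 0
1 ÷ 2 = 0 remainder 1
Reading remainders bottom-up:
= 10010000111011


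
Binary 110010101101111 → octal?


Group into 3-bit groups: 110010101101111
  110 = 6
  010 = 2
  101 = 5
  101 = 5
  111 = 7
= 0o62557


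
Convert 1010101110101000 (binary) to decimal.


Positional values:
Bit 3: 1 × 2^3 = 8
Bit 5: 1 × 2^5 = 32
Bit 7: 1 × 2^7 = 128
Bit 8: 1 × 2^8 = 256
Bit 9: 1 × 2^9 = 512
Bit 11: 1 × 2^11 = 2048
Bit 13: 1 × 2^13 = 8192
Bit 15: 1 × 2^15 = 32768
Sum = 8 + 32 + 128 + 256 + 512 + 2048 + 8192 + 32768
= 43944


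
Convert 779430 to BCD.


Each digit → 4-bit binary:
  7 → 0111
  7 → 0111
  9 → 1001
  4 → 0100
  3 → 0011
  0 → 0000
= 0111 0111 1001 0100 0011 0000


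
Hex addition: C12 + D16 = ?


Align and add column by column (LSB to MSB, each column mod 16 with carry):
  0C12
+ 0D16
  ----
  col 0: 2(2) + 6(6) + 0 (carry in) = 8 → 8(8), carry out 0
  col 1: 1(1) + 1(1) + 0 (carry in) = 2 → 2(2), carry out 0
  col 2: C(12) + D(13) + 0 (carry in) = 25 → 9(9), carry out 1
  col 3: 0(0) + 0(0) + 1 (carry in) = 1 → 1(1), carry out 0
Reading digits MSB→LSB: 1928
Strip leading zeros: 1928
= 0x1928


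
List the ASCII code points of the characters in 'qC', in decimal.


String: 'qC'  (2 characters)
Per-character ASCII lookup:
  'q': lowercase starts at 97: 'q' = 97 + 16 = 113
  'C': uppercase starts at 65: 'C' = 65 + 2 = 67
= 113 67


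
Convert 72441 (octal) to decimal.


Positional values:
Position 0: 1 × 8^0 = 1
Position 1: 4 × 8^1 = 32
Position 2: 4 × 8^2 = 256
Position 3: 2 × 8^3 = 1024
Position 4: 7 × 8^4 = 28672
Sum = 1 + 32 + 256 + 1024 + 28672
= 29985


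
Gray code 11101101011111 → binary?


Gray code: 11101101011111
MSB stays the same: 1
Each subsequent bit = prev_binary XOR current_gray:
  B[1] = 1 XOR 1 = 0
  B[2] = 0 XOR 1 = 1
  B[3] = 1 XOR 0 = 1
  B[4] = 1 XOR 1 = 0
  B[5] = 0 XOR 1 = 1
  B[6] = 1 XOR 0 = 1
  B[7] = 1 XOR 1 = 0
  B[8] = 0 XOR 0 = 0
  B[9] = 0 XOR 1 = 1
  B[10] = 1 XOR 1 = 0
  B[11] = 0 XOR 1 = 1
  B[12] = 1 XOR 1 = 0
  B[13] = 0 XOR 1 = 1
= 10110110010101 (11669 decimal)


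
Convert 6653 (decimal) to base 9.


Divide by 9 repeatedly:
6653 ÷ 9 = 739 remainder 2
739 ÷ 9 = 82 remainder 1
82 ÷ 9 = 9 remainder 1
9 ÷ 9 = 1 remainder 0
1 ÷ 9 = 0 remainder 1
Reading remainders bottom-up:
= 10112


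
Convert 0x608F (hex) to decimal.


Positional values:
Position 0: F × 16^0 = 15 × 1 = 15
Position 1: 8 × 16^1 = 8 × 16 = 128
Position 2: 0 × 16^2 = 0 × 256 = 0
Position 3: 6 × 16^3 = 6 × 4096 = 24576
Sum = 15 + 128 + 0 + 24576
= 24719


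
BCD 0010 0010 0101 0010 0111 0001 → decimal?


Each 4-bit group → digit:
  0010 → 2
  0010 → 2
  0101 → 5
  0010 → 2
  0111 → 7
  0001 → 1
= 225271


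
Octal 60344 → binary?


Each octal digit → 3 binary bits:
  6 = 110
  0 = 000
  3 = 011
  4 = 100
  4 = 100
Concatenate: 110 000 011 100 100
= 110000011100100


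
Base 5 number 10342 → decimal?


Positional values (base 5):
  2 × 5^0 = 2 × 1 = 2
  4 × 5^1 = 4 × 5 = 20
  3 × 5^2 = 3 × 25 = 75
  0 × 5^3 = 0 × 125 = 0
  1 × 5^4 = 1 × 625 = 625
Sum = 2 + 20 + 75 + 0 + 625
= 722


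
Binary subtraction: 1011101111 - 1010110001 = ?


Align and subtract column by column (LSB to MSB, borrowing when needed):
  1011101111
- 1010110001
  ----------
  col 0: (1 - 0 borrow-in) - 1 → 1 - 1 = 0, borrow out 0
  col 1: (1 - 0 borrow-in) - 0 → 1 - 0 = 1, borrow out 0
  col 2: (1 - 0 borrow-in) - 0 → 1 - 0 = 1, borrow out 0
  col 3: (1 - 0 borrow-in) - 0 → 1 - 0 = 1, borrow out 0
  col 4: (0 - 0 borrow-in) - 1 → borrow from next column: (0+2) - 1 = 1, borrow out 1
  col 5: (1 - 1 borrow-in) - 1 → borrow from next column: (0+2) - 1 = 1, borrow out 1
  col 6: (1 - 1 borrow-in) - 0 → 0 - 0 = 0, borrow out 0
  col 7: (1 - 0 borrow-in) - 1 → 1 - 1 = 0, borrow out 0
  col 8: (0 - 0 borrow-in) - 0 → 0 - 0 = 0, borrow out 0
  col 9: (1 - 0 borrow-in) - 1 → 1 - 1 = 0, borrow out 0
Reading bits MSB→LSB: 0000111110
Strip leading zeros: 111110
= 111110


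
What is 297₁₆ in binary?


Each hex digit → 4 binary bits:
  2 = 0010
  9 = 1001
  7 = 0111
Concatenate: 0010 1001 0111
= 001010010111


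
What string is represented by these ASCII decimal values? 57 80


Codes (decimal): 57 80
Per-code ASCII lookup:
  57  (range 48-57: digits, 57 - 48 = 9) → '9'
  80  (range 65-90: uppercase, 80 - 65 = 15) → 'P'
= '9P'


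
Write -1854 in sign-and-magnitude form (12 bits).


Sign bit: 1 (negative)
Magnitude: 1854 = 11100111110
= 111100111110


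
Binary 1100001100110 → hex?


Group into 4-bit nibbles: 0001100001100110
  0001 = 1
  1000 = 8
  0110 = 6
  0110 = 6
= 0x1866


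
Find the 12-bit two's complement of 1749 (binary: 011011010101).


Original: 011011010101
Step 1 - Invert all bits: 100100101010
Step 2 - Add 1: 100100101010 + 1
= 100100101011 (represents -1749)


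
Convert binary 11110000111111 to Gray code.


Binary: 11110000111111
Gray code: G = B XOR (B >> 1)
B >> 1 = 01111000011111
11110000111111 XOR 01111000011111:
  1 XOR 0 = 1
  1 XOR 1 = 0
  1 XOR 1 = 0
  1 XOR 1 = 0
  0 XOR 1 = 1
  0 XOR 0 = 0
  0 XOR 0 = 0
  0 XOR 0 = 0
  1 XOR 0 = 1
  1 XOR 1 = 0
  1 XOR 1 = 0
  1 XOR 1 = 0
  1 XOR 1 = 0
  1 XOR 1 = 0
= 10001000100000


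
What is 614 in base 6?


Divide by 6 repeatedly:
614 ÷ 6 = 102 remainder 2
102 ÷ 6 = 17 remainder 0
17 ÷ 6 = 2 remainder 5
2 ÷ 6 = 0 remainder 2
Reading remainders bottom-up:
= 2502


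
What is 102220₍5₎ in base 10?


Positional values (base 5):
  0 × 5^0 = 0 × 1 = 0
  2 × 5^1 = 2 × 5 = 10
  2 × 5^2 = 2 × 25 = 50
  2 × 5^3 = 2 × 125 = 250
  0 × 5^4 = 0 × 625 = 0
  1 × 5^5 = 1 × 3125 = 3125
Sum = 0 + 10 + 50 + 250 + 0 + 3125
= 3435


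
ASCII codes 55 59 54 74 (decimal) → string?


Codes (decimal): 55 59 54 74
Per-code ASCII lookup:
  55  (range 48-57: digits, 55 - 48 = 7) → '7'
  59  (special character) → ';'
  54  (range 48-57: digits, 54 - 48 = 6) → '6'
  74  (range 65-90: uppercase, 74 - 65 = 9) → 'J'
= '7;6J'


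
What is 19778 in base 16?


Divide by 16 repeatedly:
19778 ÷ 16 = 1236 remainder 2 (2)
1236 ÷ 16 = 77 remainder 4 (4)
77 ÷ 16 = 4 remainder 13 (D)
4 ÷ 16 = 0 remainder 4 (4)
Reading remainders bottom-up:
= 0x4D42


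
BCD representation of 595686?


Each digit → 4-bit binary:
  5 → 0101
  9 → 1001
  5 → 0101
  6 → 0110
  8 → 1000
  6 → 0110
= 0101 1001 0101 0110 1000 0110


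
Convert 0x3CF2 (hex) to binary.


Each hex digit → 4 binary bits:
  3 = 0011
  C = 1100
  F = 1111
  2 = 0010
Concatenate: 0011 1100 1111 0010
= 0011110011110010


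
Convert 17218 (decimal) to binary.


Divide by 2 repeatedly:
17218 ÷ 2 = 8609 remainder 0
8609 ÷ 2 = 4304 remainder 1
4304 ÷ 2 = 2152 remainder 0
2152 ÷ 2 = 1076 remainder 0
1076 ÷ 2 = 538 remainder 0
538 ÷ 2 = 269 remainder 0
269 ÷ 2 = 134 remainder 1
134 ÷ 2 = 67 remainder 0
67 ÷ 2 = 33 remainder 1
33 ÷ 2 = 16 remainder 1
16 ÷ 2 = 8 remainder 0
8 ÷ 2 = 4 remainder 0
4 ÷ 2 = 2 remainder 0
2 ÷ 2 = 1 remainder 0
1 ÷ 2 = 0 remainder 1
Reading remainders bottom-up:
= 100001101000010


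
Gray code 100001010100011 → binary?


Gray code: 100001010100011
MSB stays the same: 1
Each subsequent bit = prev_binary XOR current_gray:
  B[1] = 1 XOR 0 = 1
  B[2] = 1 XOR 0 = 1
  B[3] = 1 XOR 0 = 1
  B[4] = 1 XOR 0 = 1
  B[5] = 1 XOR 1 = 0
  B[6] = 0 XOR 0 = 0
  B[7] = 0 XOR 1 = 1
  B[8] = 1 XOR 0 = 1
  B[9] = 1 XOR 1 = 0
  B[10] = 0 XOR 0 = 0
  B[11] = 0 XOR 0 = 0
  B[12] = 0 XOR 0 = 0
  B[13] = 0 XOR 1 = 1
  B[14] = 1 XOR 1 = 0
= 111110011000010 (31938 decimal)


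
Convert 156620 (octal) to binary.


Each octal digit → 3 binary bits:
  1 = 001
  5 = 101
  6 = 110
  6 = 110
  2 = 010
  0 = 000
Concatenate: 001 101 110 110 010 000
= 001101110110010000


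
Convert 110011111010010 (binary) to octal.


Group into 3-bit groups: 110011111010010
  110 = 6
  011 = 3
  111 = 7
  010 = 2
  010 = 2
= 0o63722


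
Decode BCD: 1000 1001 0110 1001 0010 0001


Each 4-bit group → digit:
  1000 → 8
  1001 → 9
  0110 → 6
  1001 → 9
  0010 → 2
  0001 → 1
= 896921


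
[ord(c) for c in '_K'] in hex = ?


String: '_K'  (2 characters)
Per-character ASCII lookup:
  '_': special character: '_' = 95 → 0x5F
  'K': uppercase starts at 65: 'K' = 65 + 10 = 75 → 0x4B
= 0x5F 0x4B


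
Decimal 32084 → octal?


Divide by 8 repeatedly:
32084 ÷ 8 = 4010 remainder 4
4010 ÷ 8 = 501 remainder 2
501 ÷ 8 = 62 remainder 5
62 ÷ 8 = 7 remainder 6
7 ÷ 8 = 0 remainder 7
Reading remainders bottom-up:
= 0o76524


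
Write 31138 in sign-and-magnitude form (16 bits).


Sign bit: 0 (positive)
Magnitude: 31138 = 111100110100010
= 0111100110100010


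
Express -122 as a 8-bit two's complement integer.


Original: 01111010
Step 1 - Invert all bits: 10000101
Step 2 - Add 1: 10000101 + 1
= 10000110 (represents -122)


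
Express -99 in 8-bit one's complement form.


Original: 01100011
Invert all bits:
  bit 0: 0 → 1
  bit 1: 1 → 0
  bit 2: 1 → 0
  bit 3: 0 → 1
  bit 4: 0 → 1
  bit 5: 0 → 1
  bit 6: 1 → 0
  bit 7: 1 → 0
= 10011100


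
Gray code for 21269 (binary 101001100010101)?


Binary: 101001100010101
Gray code: G = B XOR (B >> 1)
B >> 1 = 010100110001010
101001100010101 XOR 010100110001010:
  1 XOR 0 = 1
  0 XOR 1 = 1
  1 XOR 0 = 1
  0 XOR 1 = 1
  0 XOR 0 = 0
  1 XOR 0 = 1
  1 XOR 1 = 0
  0 XOR 1 = 1
  0 XOR 0 = 0
  0 XOR 0 = 0
  1 XOR 0 = 1
  0 XOR 1 = 1
  1 XOR 0 = 1
  0 XOR 1 = 1
  1 XOR 0 = 1
= 111101010011111


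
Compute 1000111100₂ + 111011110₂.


Align and add column by column (LSB to MSB, carry propagating):
  01000111100
+ 00111011110
  -----------
  col 0: 0 + 0 + 0 (carry in) = 0 → bit 0, carry out 0
  col 1: 0 + 1 + 0 (carry in) = 1 → bit 1, carry out 0
  col 2: 1 + 1 + 0 (carry in) = 2 → bit 0, carry out 1
  col 3: 1 + 1 + 1 (carry in) = 3 → bit 1, carry out 1
  col 4: 1 + 1 + 1 (carry in) = 3 → bit 1, carry out 1
  col 5: 1 + 0 + 1 (carry in) = 2 → bit 0, carry out 1
  col 6: 0 + 1 + 1 (carry in) = 2 → bit 0, carry out 1
  col 7: 0 + 1 + 1 (carry in) = 2 → bit 0, carry out 1
  col 8: 0 + 1 + 1 (carry in) = 2 → bit 0, carry out 1
  col 9: 1 + 0 + 1 (carry in) = 2 → bit 0, carry out 1
  col 10: 0 + 0 + 1 (carry in) = 1 → bit 1, carry out 0
Reading bits MSB→LSB: 10000011010
Strip leading zeros: 10000011010
= 10000011010


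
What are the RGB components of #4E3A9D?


Hex: #4E3A9D
R = 4E₁₆ = 78
G = 3A₁₆ = 58
B = 9D₁₆ = 157
= RGB(78, 58, 157)


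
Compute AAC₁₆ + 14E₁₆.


Align and add column by column (LSB to MSB, each column mod 16 with carry):
  0AAC
+ 014E
  ----
  col 0: C(12) + E(14) + 0 (carry in) = 26 → A(10), carry out 1
  col 1: A(10) + 4(4) + 1 (carry in) = 15 → F(15), carry out 0
  col 2: A(10) + 1(1) + 0 (carry in) = 11 → B(11), carry out 0
  col 3: 0(0) + 0(0) + 0 (carry in) = 0 → 0(0), carry out 0
Reading digits MSB→LSB: 0BFA
Strip leading zeros: BFA
= 0xBFA


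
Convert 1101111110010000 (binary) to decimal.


Positional values:
Bit 4: 1 × 2^4 = 16
Bit 7: 1 × 2^7 = 128
Bit 8: 1 × 2^8 = 256
Bit 9: 1 × 2^9 = 512
Bit 10: 1 × 2^10 = 1024
Bit 11: 1 × 2^11 = 2048
Bit 12: 1 × 2^12 = 4096
Bit 14: 1 × 2^14 = 16384
Bit 15: 1 × 2^15 = 32768
Sum = 16 + 128 + 256 + 512 + 1024 + 2048 + 4096 + 16384 + 32768
= 57232


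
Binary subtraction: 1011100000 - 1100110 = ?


Align and subtract column by column (LSB to MSB, borrowing when needed):
  1011100000
- 0001100110
  ----------
  col 0: (0 - 0 borrow-in) - 0 → 0 - 0 = 0, borrow out 0
  col 1: (0 - 0 borrow-in) - 1 → borrow from next column: (0+2) - 1 = 1, borrow out 1
  col 2: (0 - 1 borrow-in) - 1 → borrow from next column: (-1+2) - 1 = 0, borrow out 1
  col 3: (0 - 1 borrow-in) - 0 → borrow from next column: (-1+2) - 0 = 1, borrow out 1
  col 4: (0 - 1 borrow-in) - 0 → borrow from next column: (-1+2) - 0 = 1, borrow out 1
  col 5: (1 - 1 borrow-in) - 1 → borrow from next column: (0+2) - 1 = 1, borrow out 1
  col 6: (1 - 1 borrow-in) - 1 → borrow from next column: (0+2) - 1 = 1, borrow out 1
  col 7: (1 - 1 borrow-in) - 0 → 0 - 0 = 0, borrow out 0
  col 8: (0 - 0 borrow-in) - 0 → 0 - 0 = 0, borrow out 0
  col 9: (1 - 0 borrow-in) - 0 → 1 - 0 = 1, borrow out 0
Reading bits MSB→LSB: 1001111010
Strip leading zeros: 1001111010
= 1001111010


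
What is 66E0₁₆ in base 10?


Positional values:
Position 0: 0 × 16^0 = 0 × 1 = 0
Position 1: E × 16^1 = 14 × 16 = 224
Position 2: 6 × 16^2 = 6 × 256 = 1536
Position 3: 6 × 16^3 = 6 × 4096 = 24576
Sum = 0 + 224 + 1536 + 24576
= 26336


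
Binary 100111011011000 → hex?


Group into 4-bit nibbles: 0100111011011000
  0100 = 4
  1110 = E
  1101 = D
  1000 = 8
= 0x4ED8


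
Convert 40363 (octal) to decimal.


Positional values:
Position 0: 3 × 8^0 = 3
Position 1: 6 × 8^1 = 48
Position 2: 3 × 8^2 = 192
Position 3: 0 × 8^3 = 0
Position 4: 4 × 8^4 = 16384
Sum = 3 + 48 + 192 + 0 + 16384
= 16627


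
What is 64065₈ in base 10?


Positional values:
Position 0: 5 × 8^0 = 5
Position 1: 6 × 8^1 = 48
Position 2: 0 × 8^2 = 0
Position 3: 4 × 8^3 = 2048
Position 4: 6 × 8^4 = 24576
Sum = 5 + 48 + 0 + 2048 + 24576
= 26677


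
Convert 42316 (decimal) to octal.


Divide by 8 repeatedly:
42316 ÷ 8 = 5289 remainder 4
5289 ÷ 8 = 661 remainder 1
661 ÷ 8 = 82 remainder 5
82 ÷ 8 = 10 remainder 2
10 ÷ 8 = 1 remainder 2
1 ÷ 8 = 0 remainder 1
Reading remainders bottom-up:
= 0o122514


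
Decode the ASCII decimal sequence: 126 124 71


Codes (decimal): 126 124 71
Per-code ASCII lookup:
  126  (special character) → '~'
  124  (special character) → '|'
  71  (range 65-90: uppercase, 71 - 65 = 6) → 'G'
= '~|G'


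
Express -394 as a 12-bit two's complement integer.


Original: 000110001010
Step 1 - Invert all bits: 111001110101
Step 2 - Add 1: 111001110101 + 1
= 111001110110 (represents -394)


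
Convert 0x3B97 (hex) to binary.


Each hex digit → 4 binary bits:
  3 = 0011
  B = 1011
  9 = 1001
  7 = 0111
Concatenate: 0011 1011 1001 0111
= 0011101110010111


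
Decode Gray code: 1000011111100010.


Gray code: 1000011111100010
MSB stays the same: 1
Each subsequent bit = prev_binary XOR current_gray:
  B[1] = 1 XOR 0 = 1
  B[2] = 1 XOR 0 = 1
  B[3] = 1 XOR 0 = 1
  B[4] = 1 XOR 0 = 1
  B[5] = 1 XOR 1 = 0
  B[6] = 0 XOR 1 = 1
  B[7] = 1 XOR 1 = 0
  B[8] = 0 XOR 1 = 1
  B[9] = 1 XOR 1 = 0
  B[10] = 0 XOR 1 = 1
  B[11] = 1 XOR 0 = 1
  B[12] = 1 XOR 0 = 1
  B[13] = 1 XOR 0 = 1
  B[14] = 1 XOR 1 = 0
  B[15] = 0 XOR 0 = 0
= 1111101010111100 (64188 decimal)


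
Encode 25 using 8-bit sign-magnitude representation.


Sign bit: 0 (positive)
Magnitude: 25 = 0011001
= 00011001


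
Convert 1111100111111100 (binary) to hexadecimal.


Group into 4-bit nibbles: 1111100111111100
  1111 = F
  1001 = 9
  1111 = F
  1100 = C
= 0xF9FC


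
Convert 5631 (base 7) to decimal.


Positional values (base 7):
  1 × 7^0 = 1 × 1 = 1
  3 × 7^1 = 3 × 7 = 21
  6 × 7^2 = 6 × 49 = 294
  5 × 7^3 = 5 × 343 = 1715
Sum = 1 + 21 + 294 + 1715
= 2031


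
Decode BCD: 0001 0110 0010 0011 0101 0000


Each 4-bit group → digit:
  0001 → 1
  0110 → 6
  0010 → 2
  0011 → 3
  0101 → 5
  0000 → 0
= 162350


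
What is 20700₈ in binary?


Each octal digit → 3 binary bits:
  2 = 010
  0 = 000
  7 = 111
  0 = 000
  0 = 000
Concatenate: 010 000 111 000 000
= 010000111000000


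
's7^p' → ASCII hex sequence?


String: 's7^p'  (4 characters)
Per-character ASCII lookup:
  's': lowercase starts at 97: 's' = 97 + 18 = 115 → 0x73
  '7': digits start at 48: '7' = 48 + 7 = 55 → 0x37
  '^': special character: '^' = 94 → 0x5E
  'p': lowercase starts at 97: 'p' = 97 + 15 = 112 → 0x70
= 0x73 0x37 0x5E 0x70


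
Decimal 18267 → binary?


Divide by 2 repeatedly:
18267 ÷ 2 = 9133 remainder 1
9133 ÷ 2 = 4566 remainder 1
4566 ÷ 2 = 2283 remainder 0
2283 ÷ 2 = 1141 remainder 1
1141 ÷ 2 = 570 remainder 1
570 ÷ 2 = 285 remainder 0
285 ÷ 2 = 142 remainder 1
142 ÷ 2 = 71 remainder 0
71 ÷ 2 = 35 remainder 1
35 ÷ 2 = 17 remainder 1
17 ÷ 2 = 8 remainder 1
8 ÷ 2 = 4 remainder 0
4 ÷ 2 = 2 remainder 0
2 ÷ 2 = 1 remainder 0
1 ÷ 2 = 0 remainder 1
Reading remainders bottom-up:
= 100011101011011


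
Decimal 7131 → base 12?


Divide by 12 repeatedly:
7131 ÷ 12 = 594 remainder 3
594 ÷ 12 = 49 remainder 6
49 ÷ 12 = 4 remainder 1
4 ÷ 12 = 0 remainder 4
Reading remainders bottom-up:
= 4163


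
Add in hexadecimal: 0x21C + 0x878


Align and add column by column (LSB to MSB, each column mod 16 with carry):
  021C
+ 0878
  ----
  col 0: C(12) + 8(8) + 0 (carry in) = 20 → 4(4), carry out 1
  col 1: 1(1) + 7(7) + 1 (carry in) = 9 → 9(9), carry out 0
  col 2: 2(2) + 8(8) + 0 (carry in) = 10 → A(10), carry out 0
  col 3: 0(0) + 0(0) + 0 (carry in) = 0 → 0(0), carry out 0
Reading digits MSB→LSB: 0A94
Strip leading zeros: A94
= 0xA94


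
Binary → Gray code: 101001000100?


Binary: 101001000100
Gray code: G = B XOR (B >> 1)
B >> 1 = 010100100010
101001000100 XOR 010100100010:
  1 XOR 0 = 1
  0 XOR 1 = 1
  1 XOR 0 = 1
  0 XOR 1 = 1
  0 XOR 0 = 0
  1 XOR 0 = 1
  0 XOR 1 = 1
  0 XOR 0 = 0
  0 XOR 0 = 0
  1 XOR 0 = 1
  0 XOR 1 = 1
  0 XOR 0 = 0
= 111101100110


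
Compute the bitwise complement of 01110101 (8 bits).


Original: 01110101
Invert all bits:
  bit 0: 0 → 1
  bit 1: 1 → 0
  bit 2: 1 → 0
  bit 3: 1 → 0
  bit 4: 0 → 1
  bit 5: 1 → 0
  bit 6: 0 → 1
  bit 7: 1 → 0
= 10001010


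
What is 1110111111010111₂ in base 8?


Group into 3-bit groups: 001110111111010111
  001 = 1
  110 = 6
  111 = 7
  111 = 7
  010 = 2
  111 = 7
= 0o167727


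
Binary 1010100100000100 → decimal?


Positional values:
Bit 2: 1 × 2^2 = 4
Bit 8: 1 × 2^8 = 256
Bit 11: 1 × 2^11 = 2048
Bit 13: 1 × 2^13 = 8192
Bit 15: 1 × 2^15 = 32768
Sum = 4 + 256 + 2048 + 8192 + 32768
= 43268


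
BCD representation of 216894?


Each digit → 4-bit binary:
  2 → 0010
  1 → 0001
  6 → 0110
  8 → 1000
  9 → 1001
  4 → 0100
= 0010 0001 0110 1000 1001 0100


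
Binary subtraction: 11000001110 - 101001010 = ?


Align and subtract column by column (LSB to MSB, borrowing when needed):
  11000001110
- 00101001010
  -----------
  col 0: (0 - 0 borrow-in) - 0 → 0 - 0 = 0, borrow out 0
  col 1: (1 - 0 borrow-in) - 1 → 1 - 1 = 0, borrow out 0
  col 2: (1 - 0 borrow-in) - 0 → 1 - 0 = 1, borrow out 0
  col 3: (1 - 0 borrow-in) - 1 → 1 - 1 = 0, borrow out 0
  col 4: (0 - 0 borrow-in) - 0 → 0 - 0 = 0, borrow out 0
  col 5: (0 - 0 borrow-in) - 0 → 0 - 0 = 0, borrow out 0
  col 6: (0 - 0 borrow-in) - 1 → borrow from next column: (0+2) - 1 = 1, borrow out 1
  col 7: (0 - 1 borrow-in) - 0 → borrow from next column: (-1+2) - 0 = 1, borrow out 1
  col 8: (0 - 1 borrow-in) - 1 → borrow from next column: (-1+2) - 1 = 0, borrow out 1
  col 9: (1 - 1 borrow-in) - 0 → 0 - 0 = 0, borrow out 0
  col 10: (1 - 0 borrow-in) - 0 → 1 - 0 = 1, borrow out 0
Reading bits MSB→LSB: 10011000100
Strip leading zeros: 10011000100
= 10011000100


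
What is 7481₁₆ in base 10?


Positional values:
Position 0: 1 × 16^0 = 1 × 1 = 1
Position 1: 8 × 16^1 = 8 × 16 = 128
Position 2: 4 × 16^2 = 4 × 256 = 1024
Position 3: 7 × 16^3 = 7 × 4096 = 28672
Sum = 1 + 128 + 1024 + 28672
= 29825


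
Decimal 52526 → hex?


Divide by 16 repeatedly:
52526 ÷ 16 = 3282 remainder 14 (E)
3282 ÷ 16 = 205 remainder 2 (2)
205 ÷ 16 = 12 remainder 13 (D)
12 ÷ 16 = 0 remainder 12 (C)
Reading remainders bottom-up:
= 0xCD2E


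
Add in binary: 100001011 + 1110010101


Align and add column by column (LSB to MSB, carry propagating):
  00100001011
+ 01110010101
  -----------
  col 0: 1 + 1 + 0 (carry in) = 2 → bit 0, carry out 1
  col 1: 1 + 0 + 1 (carry in) = 2 → bit 0, carry out 1
  col 2: 0 + 1 + 1 (carry in) = 2 → bit 0, carry out 1
  col 3: 1 + 0 + 1 (carry in) = 2 → bit 0, carry out 1
  col 4: 0 + 1 + 1 (carry in) = 2 → bit 0, carry out 1
  col 5: 0 + 0 + 1 (carry in) = 1 → bit 1, carry out 0
  col 6: 0 + 0 + 0 (carry in) = 0 → bit 0, carry out 0
  col 7: 0 + 1 + 0 (carry in) = 1 → bit 1, carry out 0
  col 8: 1 + 1 + 0 (carry in) = 2 → bit 0, carry out 1
  col 9: 0 + 1 + 1 (carry in) = 2 → bit 0, carry out 1
  col 10: 0 + 0 + 1 (carry in) = 1 → bit 1, carry out 0
Reading bits MSB→LSB: 10010100000
Strip leading zeros: 10010100000
= 10010100000


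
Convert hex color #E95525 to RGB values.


Hex: #E95525
R = E9₁₆ = 233
G = 55₁₆ = 85
B = 25₁₆ = 37
= RGB(233, 85, 37)


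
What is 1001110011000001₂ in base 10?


Positional values:
Bit 0: 1 × 2^0 = 1
Bit 6: 1 × 2^6 = 64
Bit 7: 1 × 2^7 = 128
Bit 10: 1 × 2^10 = 1024
Bit 11: 1 × 2^11 = 2048
Bit 12: 1 × 2^12 = 4096
Bit 15: 1 × 2^15 = 32768
Sum = 1 + 64 + 128 + 1024 + 2048 + 4096 + 32768
= 40129


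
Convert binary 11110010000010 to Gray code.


Binary: 11110010000010
Gray code: G = B XOR (B >> 1)
B >> 1 = 01111001000001
11110010000010 XOR 01111001000001:
  1 XOR 0 = 1
  1 XOR 1 = 0
  1 XOR 1 = 0
  1 XOR 1 = 0
  0 XOR 1 = 1
  0 XOR 0 = 0
  1 XOR 0 = 1
  0 XOR 1 = 1
  0 XOR 0 = 0
  0 XOR 0 = 0
  0 XOR 0 = 0
  0 XOR 0 = 0
  1 XOR 0 = 1
  0 XOR 1 = 1
= 10001011000011


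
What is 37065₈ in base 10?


Positional values:
Position 0: 5 × 8^0 = 5
Position 1: 6 × 8^1 = 48
Position 2: 0 × 8^2 = 0
Position 3: 7 × 8^3 = 3584
Position 4: 3 × 8^4 = 12288
Sum = 5 + 48 + 0 + 3584 + 12288
= 15925


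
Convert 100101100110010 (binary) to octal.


Group into 3-bit groups: 100101100110010
  100 = 4
  101 = 5
  100 = 4
  110 = 6
  010 = 2
= 0o45462


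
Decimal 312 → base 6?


Divide by 6 repeatedly:
312 ÷ 6 = 52 remainder 0
52 ÷ 6 = 8 remainder 4
8 ÷ 6 = 1 remainder 2
1 ÷ 6 = 0 remainder 1
Reading remainders bottom-up:
= 1240


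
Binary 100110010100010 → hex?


Group into 4-bit nibbles: 0100110010100010
  0100 = 4
  1100 = C
  1010 = A
  0010 = 2
= 0x4CA2


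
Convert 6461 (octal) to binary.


Each octal digit → 3 binary bits:
  6 = 110
  4 = 100
  6 = 110
  1 = 001
Concatenate: 110 100 110 001
= 110100110001


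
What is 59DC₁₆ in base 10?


Positional values:
Position 0: C × 16^0 = 12 × 1 = 12
Position 1: D × 16^1 = 13 × 16 = 208
Position 2: 9 × 16^2 = 9 × 256 = 2304
Position 3: 5 × 16^3 = 5 × 4096 = 20480
Sum = 12 + 208 + 2304 + 20480
= 23004


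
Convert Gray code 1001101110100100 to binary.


Gray code: 1001101110100100
MSB stays the same: 1
Each subsequent bit = prev_binary XOR current_gray:
  B[1] = 1 XOR 0 = 1
  B[2] = 1 XOR 0 = 1
  B[3] = 1 XOR 1 = 0
  B[4] = 0 XOR 1 = 1
  B[5] = 1 XOR 0 = 1
  B[6] = 1 XOR 1 = 0
  B[7] = 0 XOR 1 = 1
  B[8] = 1 XOR 1 = 0
  B[9] = 0 XOR 0 = 0
  B[10] = 0 XOR 1 = 1
  B[11] = 1 XOR 0 = 1
  B[12] = 1 XOR 0 = 1
  B[13] = 1 XOR 1 = 0
  B[14] = 0 XOR 0 = 0
  B[15] = 0 XOR 0 = 0
= 1110110100111000 (60728 decimal)


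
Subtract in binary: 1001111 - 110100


Align and subtract column by column (LSB to MSB, borrowing when needed):
  1001111
- 0110100
  -------
  col 0: (1 - 0 borrow-in) - 0 → 1 - 0 = 1, borrow out 0
  col 1: (1 - 0 borrow-in) - 0 → 1 - 0 = 1, borrow out 0
  col 2: (1 - 0 borrow-in) - 1 → 1 - 1 = 0, borrow out 0
  col 3: (1 - 0 borrow-in) - 0 → 1 - 0 = 1, borrow out 0
  col 4: (0 - 0 borrow-in) - 1 → borrow from next column: (0+2) - 1 = 1, borrow out 1
  col 5: (0 - 1 borrow-in) - 1 → borrow from next column: (-1+2) - 1 = 0, borrow out 1
  col 6: (1 - 1 borrow-in) - 0 → 0 - 0 = 0, borrow out 0
Reading bits MSB→LSB: 0011011
Strip leading zeros: 11011
= 11011


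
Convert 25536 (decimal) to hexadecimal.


Divide by 16 repeatedly:
25536 ÷ 16 = 1596 remainder 0 (0)
1596 ÷ 16 = 99 remainder 12 (C)
99 ÷ 16 = 6 remainder 3 (3)
6 ÷ 16 = 0 remainder 6 (6)
Reading remainders bottom-up:
= 0x63C0


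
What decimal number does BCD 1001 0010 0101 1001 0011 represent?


Each 4-bit group → digit:
  1001 → 9
  0010 → 2
  0101 → 5
  1001 → 9
  0011 → 3
= 92593


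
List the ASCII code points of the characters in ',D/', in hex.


String: ',D/'  (3 characters)
Per-character ASCII lookup:
  ',': special character: ',' = 44 → 0x2C
  'D': uppercase starts at 65: 'D' = 65 + 3 = 68 → 0x44
  '/': special character: '/' = 47 → 0x2F
= 0x2C 0x44 0x2F


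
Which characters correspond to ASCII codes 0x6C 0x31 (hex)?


Codes (hex): 0x6C 0x31
Per-code ASCII lookup:
  0x6C = 108  (range 97-122: lowercase, 108 - 97 = 11) → 'l'
  0x31 = 49  (range 48-57: digits, 49 - 48 = 1) → '1'
= 'l1'


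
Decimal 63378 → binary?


Divide by 2 repeatedly:
63378 ÷ 2 = 31689 remainder 0
31689 ÷ 2 = 15844 remainder 1
15844 ÷ 2 = 7922 remainder 0
7922 ÷ 2 = 3961 remainder 0
3961 ÷ 2 = 1980 remainder 1
1980 ÷ 2 = 990 remainder 0
990 ÷ 2 = 495 remainder 0
495 ÷ 2 = 247 remainder 1
247 ÷ 2 = 123 remainder 1
123 ÷ 2 = 61 remainder 1
61 ÷ 2 = 30 remainder 1
30 ÷ 2 = 15 remainder 0
15 ÷ 2 = 7 remainder 1
7 ÷ 2 = 3 remainder 1
3 ÷ 2 = 1 remainder 1
1 ÷ 2 = 0 remainder 1
Reading remainders bottom-up:
= 1111011110010010


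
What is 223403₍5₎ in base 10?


Positional values (base 5):
  3 × 5^0 = 3 × 1 = 3
  0 × 5^1 = 0 × 5 = 0
  4 × 5^2 = 4 × 25 = 100
  3 × 5^3 = 3 × 125 = 375
  2 × 5^4 = 2 × 625 = 1250
  2 × 5^5 = 2 × 3125 = 6250
Sum = 3 + 0 + 100 + 375 + 1250 + 6250
= 7978


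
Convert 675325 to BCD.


Each digit → 4-bit binary:
  6 → 0110
  7 → 0111
  5 → 0101
  3 → 0011
  2 → 0010
  5 → 0101
= 0110 0111 0101 0011 0010 0101


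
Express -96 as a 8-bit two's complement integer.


Original: 01100000
Step 1 - Invert all bits: 10011111
Step 2 - Add 1: 10011111 + 1
= 10100000 (represents -96)


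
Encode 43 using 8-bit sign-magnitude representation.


Sign bit: 0 (positive)
Magnitude: 43 = 0101011
= 00101011


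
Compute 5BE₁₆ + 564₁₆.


Align and add column by column (LSB to MSB, each column mod 16 with carry):
  05BE
+ 0564
  ----
  col 0: E(14) + 4(4) + 0 (carry in) = 18 → 2(2), carry out 1
  col 1: B(11) + 6(6) + 1 (carry in) = 18 → 2(2), carry out 1
  col 2: 5(5) + 5(5) + 1 (carry in) = 11 → B(11), carry out 0
  col 3: 0(0) + 0(0) + 0 (carry in) = 0 → 0(0), carry out 0
Reading digits MSB→LSB: 0B22
Strip leading zeros: B22
= 0xB22


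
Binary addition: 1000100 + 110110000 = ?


Align and add column by column (LSB to MSB, carry propagating):
  0001000100
+ 0110110000
  ----------
  col 0: 0 + 0 + 0 (carry in) = 0 → bit 0, carry out 0
  col 1: 0 + 0 + 0 (carry in) = 0 → bit 0, carry out 0
  col 2: 1 + 0 + 0 (carry in) = 1 → bit 1, carry out 0
  col 3: 0 + 0 + 0 (carry in) = 0 → bit 0, carry out 0
  col 4: 0 + 1 + 0 (carry in) = 1 → bit 1, carry out 0
  col 5: 0 + 1 + 0 (carry in) = 1 → bit 1, carry out 0
  col 6: 1 + 0 + 0 (carry in) = 1 → bit 1, carry out 0
  col 7: 0 + 1 + 0 (carry in) = 1 → bit 1, carry out 0
  col 8: 0 + 1 + 0 (carry in) = 1 → bit 1, carry out 0
  col 9: 0 + 0 + 0 (carry in) = 0 → bit 0, carry out 0
Reading bits MSB→LSB: 0111110100
Strip leading zeros: 111110100
= 111110100


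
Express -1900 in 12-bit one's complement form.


Original: 011101101100
Invert all bits:
  bit 0: 0 → 1
  bit 1: 1 → 0
  bit 2: 1 → 0
  bit 3: 1 → 0
  bit 4: 0 → 1
  bit 5: 1 → 0
  bit 6: 1 → 0
  bit 7: 0 → 1
  bit 8: 1 → 0
  bit 9: 1 → 0
  bit 10: 0 → 1
  bit 11: 0 → 1
= 100010010011


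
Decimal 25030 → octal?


Divide by 8 repeatedly:
25030 ÷ 8 = 3128 remainder 6
3128 ÷ 8 = 391 remainder 0
391 ÷ 8 = 48 remainder 7
48 ÷ 8 = 6 remainder 0
6 ÷ 8 = 0 remainder 6
Reading remainders bottom-up:
= 0o60706


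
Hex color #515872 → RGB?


Hex: #515872
R = 51₁₆ = 81
G = 58₁₆ = 88
B = 72₁₆ = 114
= RGB(81, 88, 114)


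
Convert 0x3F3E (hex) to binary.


Each hex digit → 4 binary bits:
  3 = 0011
  F = 1111
  3 = 0011
  E = 1110
Concatenate: 0011 1111 0011 1110
= 0011111100111110


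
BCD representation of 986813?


Each digit → 4-bit binary:
  9 → 1001
  8 → 1000
  6 → 0110
  8 → 1000
  1 → 0001
  3 → 0011
= 1001 1000 0110 1000 0001 0011


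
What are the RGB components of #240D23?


Hex: #240D23
R = 24₁₆ = 36
G = 0D₁₆ = 13
B = 23₁₆ = 35
= RGB(36, 13, 35)


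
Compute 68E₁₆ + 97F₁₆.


Align and add column by column (LSB to MSB, each column mod 16 with carry):
  068E
+ 097F
  ----
  col 0: E(14) + F(15) + 0 (carry in) = 29 → D(13), carry out 1
  col 1: 8(8) + 7(7) + 1 (carry in) = 16 → 0(0), carry out 1
  col 2: 6(6) + 9(9) + 1 (carry in) = 16 → 0(0), carry out 1
  col 3: 0(0) + 0(0) + 1 (carry in) = 1 → 1(1), carry out 0
Reading digits MSB→LSB: 100D
Strip leading zeros: 100D
= 0x100D


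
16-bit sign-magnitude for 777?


Sign bit: 0 (positive)
Magnitude: 777 = 000001100001001
= 0000001100001001


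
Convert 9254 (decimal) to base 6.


Divide by 6 repeatedly:
9254 ÷ 6 = 1542 remainder 2
1542 ÷ 6 = 257 remainder 0
257 ÷ 6 = 42 remainder 5
42 ÷ 6 = 7 remainder 0
7 ÷ 6 = 1 remainder 1
1 ÷ 6 = 0 remainder 1
Reading remainders bottom-up:
= 110502


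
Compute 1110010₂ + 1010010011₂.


Align and add column by column (LSB to MSB, carry propagating):
  00001110010
+ 01010010011
  -----------
  col 0: 0 + 1 + 0 (carry in) = 1 → bit 1, carry out 0
  col 1: 1 + 1 + 0 (carry in) = 2 → bit 0, carry out 1
  col 2: 0 + 0 + 1 (carry in) = 1 → bit 1, carry out 0
  col 3: 0 + 0 + 0 (carry in) = 0 → bit 0, carry out 0
  col 4: 1 + 1 + 0 (carry in) = 2 → bit 0, carry out 1
  col 5: 1 + 0 + 1 (carry in) = 2 → bit 0, carry out 1
  col 6: 1 + 0 + 1 (carry in) = 2 → bit 0, carry out 1
  col 7: 0 + 1 + 1 (carry in) = 2 → bit 0, carry out 1
  col 8: 0 + 0 + 1 (carry in) = 1 → bit 1, carry out 0
  col 9: 0 + 1 + 0 (carry in) = 1 → bit 1, carry out 0
  col 10: 0 + 0 + 0 (carry in) = 0 → bit 0, carry out 0
Reading bits MSB→LSB: 01100000101
Strip leading zeros: 1100000101
= 1100000101


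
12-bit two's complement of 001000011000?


Original: 001000011000
Step 1 - Invert all bits: 110111100111
Step 2 - Add 1: 110111100111 + 1
= 110111101000 (represents -536)


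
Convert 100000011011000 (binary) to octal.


Group into 3-bit groups: 100000011011000
  100 = 4
  000 = 0
  011 = 3
  011 = 3
  000 = 0
= 0o40330


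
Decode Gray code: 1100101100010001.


Gray code: 1100101100010001
MSB stays the same: 1
Each subsequent bit = prev_binary XOR current_gray:
  B[1] = 1 XOR 1 = 0
  B[2] = 0 XOR 0 = 0
  B[3] = 0 XOR 0 = 0
  B[4] = 0 XOR 1 = 1
  B[5] = 1 XOR 0 = 1
  B[6] = 1 XOR 1 = 0
  B[7] = 0 XOR 1 = 1
  B[8] = 1 XOR 0 = 1
  B[9] = 1 XOR 0 = 1
  B[10] = 1 XOR 0 = 1
  B[11] = 1 XOR 1 = 0
  B[12] = 0 XOR 0 = 0
  B[13] = 0 XOR 0 = 0
  B[14] = 0 XOR 0 = 0
  B[15] = 0 XOR 1 = 1
= 1000110111100001 (36321 decimal)


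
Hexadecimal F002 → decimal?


Positional values:
Position 0: 2 × 16^0 = 2 × 1 = 2
Position 1: 0 × 16^1 = 0 × 16 = 0
Position 2: 0 × 16^2 = 0 × 256 = 0
Position 3: F × 16^3 = 15 × 4096 = 61440
Sum = 2 + 0 + 0 + 61440
= 61442


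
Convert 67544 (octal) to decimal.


Positional values:
Position 0: 4 × 8^0 = 4
Position 1: 4 × 8^1 = 32
Position 2: 5 × 8^2 = 320
Position 3: 7 × 8^3 = 3584
Position 4: 6 × 8^4 = 24576
Sum = 4 + 32 + 320 + 3584 + 24576
= 28516


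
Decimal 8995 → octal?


Divide by 8 repeatedly:
8995 ÷ 8 = 1124 remainder 3
1124 ÷ 8 = 140 remainder 4
140 ÷ 8 = 17 remainder 4
17 ÷ 8 = 2 remainder 1
2 ÷ 8 = 0 remainder 2
Reading remainders bottom-up:
= 0o21443


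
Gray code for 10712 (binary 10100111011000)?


Binary: 10100111011000
Gray code: G = B XOR (B >> 1)
B >> 1 = 01010011101100
10100111011000 XOR 01010011101100:
  1 XOR 0 = 1
  0 XOR 1 = 1
  1 XOR 0 = 1
  0 XOR 1 = 1
  0 XOR 0 = 0
  1 XOR 0 = 1
  1 XOR 1 = 0
  1 XOR 1 = 0
  0 XOR 1 = 1
  1 XOR 0 = 1
  1 XOR 1 = 0
  0 XOR 1 = 1
  0 XOR 0 = 0
  0 XOR 0 = 0
= 11110100110100
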